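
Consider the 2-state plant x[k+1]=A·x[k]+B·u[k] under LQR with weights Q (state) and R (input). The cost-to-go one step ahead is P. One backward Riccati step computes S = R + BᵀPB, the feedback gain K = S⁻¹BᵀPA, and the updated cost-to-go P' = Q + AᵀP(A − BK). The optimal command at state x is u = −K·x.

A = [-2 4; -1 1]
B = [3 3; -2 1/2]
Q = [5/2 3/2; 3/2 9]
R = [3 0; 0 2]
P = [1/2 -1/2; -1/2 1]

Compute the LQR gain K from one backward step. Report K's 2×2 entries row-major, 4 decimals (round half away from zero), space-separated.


BᵀP = [2.5000 -3.5000; 1.2500 -1.0000]
S = R + BᵀPB = [3 0; 0 2] + [14.5000 5.7500; 5.7500 3.2500] = [17.5000 5.7500; 5.7500 5.2500]
BᵀPA = [-1.5000 6.5000; -1.5000 4.0000]
K = S⁻¹·BᵀPA = [0.0128 0.1892; -0.2997 0.5547]
A−BK = [-1.1392 1.7683; -0.8247 1.1010]
AᵀP(A−BK) = [0.5696 -0.8842; -0.8842 1.5515]
P' = Q + AᵀP(A−BK) = [3.0696 0.6158; 0.6158 10.5515]
tr(P') = 13.6211

0.0128 0.1892 -0.2997 0.5547


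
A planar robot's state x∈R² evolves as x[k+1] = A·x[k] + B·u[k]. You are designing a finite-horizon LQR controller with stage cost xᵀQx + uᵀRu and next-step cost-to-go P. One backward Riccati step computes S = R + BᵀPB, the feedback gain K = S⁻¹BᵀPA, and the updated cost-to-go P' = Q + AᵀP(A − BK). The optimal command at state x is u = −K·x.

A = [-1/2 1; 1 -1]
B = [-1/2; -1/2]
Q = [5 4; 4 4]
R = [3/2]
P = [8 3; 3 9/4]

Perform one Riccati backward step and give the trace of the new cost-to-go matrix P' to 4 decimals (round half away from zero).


13.0112

BᵀP = [-5.5000 -2.6250]
S = R + BᵀPB = [3/2] + [4.0625] = [5.5625]
BᵀPA = [0.1250 -2.8750]
K = S⁻¹·BᵀPA = [0.0225 -0.5169]
A−BK = [-0.4888 0.7416; 1.0112 -1.2584]
AᵀP(A−BK) = [1.2472 -1.6854; -1.6854 2.7640]
P' = Q + AᵀP(A−BK) = [6.2472 2.3146; 2.3146 6.7640]
tr(P') = 13.0112


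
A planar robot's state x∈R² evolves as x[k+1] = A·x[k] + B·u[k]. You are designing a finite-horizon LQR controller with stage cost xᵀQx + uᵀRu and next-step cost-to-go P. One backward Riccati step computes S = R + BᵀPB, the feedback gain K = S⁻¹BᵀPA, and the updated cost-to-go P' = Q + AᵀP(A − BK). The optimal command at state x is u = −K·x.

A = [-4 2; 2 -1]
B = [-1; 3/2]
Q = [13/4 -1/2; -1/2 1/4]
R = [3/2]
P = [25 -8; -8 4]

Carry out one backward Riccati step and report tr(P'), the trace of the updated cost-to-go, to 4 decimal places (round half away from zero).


32.7437

BᵀP = [-37.0000 14.0000]
S = R + BᵀPB = [3/2] + [58.0000] = [59.5000]
BᵀPA = [176.0000 -88.0000]
K = S⁻¹·BᵀPA = [2.9580 -1.4790]
A−BK = [-1.0420 0.5210; -2.4370 1.2185]
AᵀP(A−BK) = [23.3950 -11.6975; -11.6975 5.8487]
P' = Q + AᵀP(A−BK) = [26.6450 -12.1975; -12.1975 6.0987]
tr(P') = 32.7437


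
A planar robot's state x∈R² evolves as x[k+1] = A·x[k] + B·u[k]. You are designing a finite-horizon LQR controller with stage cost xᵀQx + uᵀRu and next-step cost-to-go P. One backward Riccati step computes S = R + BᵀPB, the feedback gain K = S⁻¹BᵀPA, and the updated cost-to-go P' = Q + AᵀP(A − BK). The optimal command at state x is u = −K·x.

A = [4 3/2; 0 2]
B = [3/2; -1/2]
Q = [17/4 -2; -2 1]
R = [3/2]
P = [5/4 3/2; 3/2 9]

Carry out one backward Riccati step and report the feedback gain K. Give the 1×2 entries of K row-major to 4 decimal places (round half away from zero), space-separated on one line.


BᵀP = [1.1250 -2.2500]
S = R + BᵀPB = [3/2] + [2.8125] = [4.3125]
BᵀPA = [4.5000 -2.8125]
K = S⁻¹·BᵀPA = [1.0435 -0.6522]
A−BK = [2.4348 2.4783; 0.5217 1.6739]
AᵀP(A−BK) = [15.3043 22.4348; 22.4348 45.9783]
P' = Q + AᵀP(A−BK) = [19.5543 20.4348; 20.4348 46.9783]
tr(P') = 66.5326

1.0435 -0.6522


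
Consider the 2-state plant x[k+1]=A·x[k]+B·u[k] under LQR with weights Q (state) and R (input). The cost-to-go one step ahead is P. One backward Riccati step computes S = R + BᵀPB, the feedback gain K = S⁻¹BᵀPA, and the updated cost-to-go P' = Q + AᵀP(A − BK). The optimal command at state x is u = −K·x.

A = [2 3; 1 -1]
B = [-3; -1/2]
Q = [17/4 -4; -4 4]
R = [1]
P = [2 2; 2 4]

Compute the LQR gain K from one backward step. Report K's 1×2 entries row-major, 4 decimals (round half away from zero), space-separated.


-0.8462 -0.5000

BᵀP = [-7.0000 -8.0000]
S = R + BᵀPB = [1] + [25.0000] = [26.0000]
BᵀPA = [-22.0000 -13.0000]
K = S⁻¹·BᵀPA = [-0.8462 -0.5000]
A−BK = [-0.5385 1.5000; 0.5769 -1.2500]
AᵀP(A−BK) = [1.3846 -1.0000; -1.0000 3.5000]
P' = Q + AᵀP(A−BK) = [5.6346 -5.0000; -5.0000 7.5000]
tr(P') = 13.1346


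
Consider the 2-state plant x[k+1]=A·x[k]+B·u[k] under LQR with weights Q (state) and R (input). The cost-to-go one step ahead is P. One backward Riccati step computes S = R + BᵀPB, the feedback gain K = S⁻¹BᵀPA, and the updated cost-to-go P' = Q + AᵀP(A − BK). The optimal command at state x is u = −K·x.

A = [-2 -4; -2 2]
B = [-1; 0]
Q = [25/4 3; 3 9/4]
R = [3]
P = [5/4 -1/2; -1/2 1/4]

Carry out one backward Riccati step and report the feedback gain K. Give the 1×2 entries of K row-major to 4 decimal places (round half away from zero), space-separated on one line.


BᵀP = [-1.2500 0.5000]
S = R + BᵀPB = [3] + [1.2500] = [4.2500]
BᵀPA = [1.5000 6.0000]
K = S⁻¹·BᵀPA = [0.3529 1.4118]
A−BK = [-1.6471 -2.5882; -2.0000 2.0000]
AᵀP(A−BK) = [1.4706 4.8824; 4.8824 20.5294]
P' = Q + AᵀP(A−BK) = [7.7206 7.8824; 7.8824 22.7794]
tr(P') = 30.5000

0.3529 1.4118


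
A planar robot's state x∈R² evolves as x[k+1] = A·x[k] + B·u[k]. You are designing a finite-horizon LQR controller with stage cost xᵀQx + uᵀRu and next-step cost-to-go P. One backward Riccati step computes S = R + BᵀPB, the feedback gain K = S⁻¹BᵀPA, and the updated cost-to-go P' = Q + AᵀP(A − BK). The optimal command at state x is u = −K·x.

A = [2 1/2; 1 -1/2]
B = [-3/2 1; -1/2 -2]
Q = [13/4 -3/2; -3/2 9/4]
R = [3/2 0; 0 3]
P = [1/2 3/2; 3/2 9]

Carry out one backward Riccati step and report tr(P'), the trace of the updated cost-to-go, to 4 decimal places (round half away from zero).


7.3743

BᵀP = [-1.5000 -6.7500; -2.5000 -16.5000]
S = R + BᵀPB = [3/2 0; 0 3] + [5.6250 12.0000; 12.0000 30.5000] = [7.1250 12.0000; 12.0000 33.5000]
BᵀPA = [-9.7500 2.6250; -21.5000 7.0000]
K = S⁻¹·BᵀPA = [-0.7248 0.0416; -0.3822 0.1941]
A−BK = [1.2950 0.3683; -0.1267 -0.0911]
AᵀP(A−BK) = [1.7168 -0.1723; -0.1723 0.1574]
P' = Q + AᵀP(A−BK) = [4.9668 -1.6723; -1.6723 2.4074]
tr(P') = 7.3743


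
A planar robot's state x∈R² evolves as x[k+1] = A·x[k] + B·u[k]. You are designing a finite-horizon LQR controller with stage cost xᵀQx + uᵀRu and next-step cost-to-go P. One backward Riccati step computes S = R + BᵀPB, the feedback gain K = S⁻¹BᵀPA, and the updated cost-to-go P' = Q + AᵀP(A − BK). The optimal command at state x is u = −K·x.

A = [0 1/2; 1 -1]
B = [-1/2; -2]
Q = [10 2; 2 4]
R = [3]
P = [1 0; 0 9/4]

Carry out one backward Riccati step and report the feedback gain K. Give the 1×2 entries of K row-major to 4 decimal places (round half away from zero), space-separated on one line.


-0.3673 0.3469

BᵀP = [-0.5000 -4.5000]
S = R + BᵀPB = [3] + [9.2500] = [12.2500]
BᵀPA = [-4.5000 4.2500]
K = S⁻¹·BᵀPA = [-0.3673 0.3469]
A−BK = [-0.1837 0.6735; 0.2653 -0.3061]
AᵀP(A−BK) = [0.5969 -0.6888; -0.6888 1.0255]
P' = Q + AᵀP(A−BK) = [10.5969 1.3112; 1.3112 5.0255]
tr(P') = 15.6224


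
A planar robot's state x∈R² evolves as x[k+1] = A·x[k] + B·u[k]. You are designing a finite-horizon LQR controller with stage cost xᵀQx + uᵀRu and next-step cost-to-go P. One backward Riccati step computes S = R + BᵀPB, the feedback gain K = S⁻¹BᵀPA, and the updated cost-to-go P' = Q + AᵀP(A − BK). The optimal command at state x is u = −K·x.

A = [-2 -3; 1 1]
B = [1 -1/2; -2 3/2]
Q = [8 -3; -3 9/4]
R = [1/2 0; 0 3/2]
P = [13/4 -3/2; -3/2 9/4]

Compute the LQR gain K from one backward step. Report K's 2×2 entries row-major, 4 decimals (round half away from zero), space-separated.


BᵀP = [6.2500 -6.0000; -3.8750 4.1250]
S = R + BᵀPB = [1/2 0; 0 3/2] + [18.2500 -12.1250; -12.1250 8.1250] = [18.7500 -12.1250; -12.1250 9.6250]
BᵀPA = [-18.5000 -24.7500; 11.8750 15.7500]
K = S⁻¹·BᵀPA = [-1.0187 -1.4124; -0.0495 -0.1429]
A−BK = [-1.0061 -1.6590; -0.9631 -1.6105]
AᵀP(A−BK) = [2.9923 4.8174; 4.8174 7.7936]
P' = Q + AᵀP(A−BK) = [10.9923 1.8174; 1.8174 10.0436]
tr(P') = 21.0358

-1.0187 -1.4124 -0.0495 -0.1429


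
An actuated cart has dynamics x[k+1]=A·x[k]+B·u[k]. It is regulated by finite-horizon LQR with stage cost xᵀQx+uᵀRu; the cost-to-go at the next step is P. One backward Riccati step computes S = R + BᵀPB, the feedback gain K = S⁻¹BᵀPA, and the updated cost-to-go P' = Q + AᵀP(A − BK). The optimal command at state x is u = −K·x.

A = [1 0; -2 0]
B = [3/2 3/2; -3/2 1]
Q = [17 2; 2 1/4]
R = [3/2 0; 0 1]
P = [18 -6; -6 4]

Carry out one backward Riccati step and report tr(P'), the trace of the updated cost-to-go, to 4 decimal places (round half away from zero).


BᵀP = [36.0000 -15.0000; 21.0000 -5.0000]
S = R + BᵀPB = [3/2 0; 0 1] + [76.5000 39.0000; 39.0000 26.5000] = [78.0000 39.0000; 39.0000 27.5000]
BᵀPA = [66.0000 0.0000; 31.0000 0.0000]
K = S⁻¹·BᵀPA = [0.9712 0.0000; -0.2500 0.0000]
A−BK = [-0.0817 0.0000; -0.2933 0.0000]
AᵀP(A−BK) = [1.6538 0.0000; 0.0000 0.0000]
P' = Q + AᵀP(A−BK) = [18.6538 2.0000; 2.0000 0.2500]
tr(P') = 18.9038

18.9038


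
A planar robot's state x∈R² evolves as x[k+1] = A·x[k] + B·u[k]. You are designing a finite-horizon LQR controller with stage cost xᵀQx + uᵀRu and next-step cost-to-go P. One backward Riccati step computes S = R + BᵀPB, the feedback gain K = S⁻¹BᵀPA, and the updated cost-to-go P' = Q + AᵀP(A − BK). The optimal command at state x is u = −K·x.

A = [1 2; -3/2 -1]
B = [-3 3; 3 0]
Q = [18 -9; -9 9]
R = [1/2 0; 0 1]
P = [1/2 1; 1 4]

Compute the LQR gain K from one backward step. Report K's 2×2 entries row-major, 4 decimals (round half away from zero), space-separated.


BᵀP = [1.5000 9.0000; 1.5000 3.0000]
S = R + BᵀPB = [1/2 0; 0 1] + [22.5000 4.5000; 4.5000 4.5000] = [23.0000 4.5000; 4.5000 5.5000]
BᵀPA = [-12.0000 -6.0000; -3.0000 0.0000]
K = S⁻¹·BᵀPA = [-0.4941 -0.3106; -0.1412 0.2541]
A−BK = [-0.0588 0.3059; -0.0176 -0.0682]
AᵀP(A−BK) = [0.1471 0.0353; 0.0353 0.1365]
P' = Q + AᵀP(A−BK) = [18.1471 -8.9647; -8.9647 9.1365]
tr(P') = 27.2835

-0.4941 -0.3106 -0.1412 0.2541


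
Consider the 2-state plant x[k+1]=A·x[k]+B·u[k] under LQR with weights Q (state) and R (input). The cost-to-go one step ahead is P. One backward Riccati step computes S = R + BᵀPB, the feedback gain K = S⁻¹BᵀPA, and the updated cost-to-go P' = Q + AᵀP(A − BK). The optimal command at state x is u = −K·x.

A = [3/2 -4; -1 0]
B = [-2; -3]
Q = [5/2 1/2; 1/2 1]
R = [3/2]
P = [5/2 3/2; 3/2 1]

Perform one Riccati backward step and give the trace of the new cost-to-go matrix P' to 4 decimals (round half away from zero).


6.3506

BᵀP = [-9.5000 -6.0000]
S = R + BᵀPB = [3/2] + [37.0000] = [38.5000]
BᵀPA = [-8.2500 38.0000]
K = S⁻¹·BᵀPA = [-0.2143 0.9870]
A−BK = [1.0714 -2.0260; -1.6429 2.9610]
AᵀP(A−BK) = [0.3571 -0.8571; -0.8571 2.4935]
P' = Q + AᵀP(A−BK) = [2.8571 -0.3571; -0.3571 3.4935]
tr(P') = 6.3506


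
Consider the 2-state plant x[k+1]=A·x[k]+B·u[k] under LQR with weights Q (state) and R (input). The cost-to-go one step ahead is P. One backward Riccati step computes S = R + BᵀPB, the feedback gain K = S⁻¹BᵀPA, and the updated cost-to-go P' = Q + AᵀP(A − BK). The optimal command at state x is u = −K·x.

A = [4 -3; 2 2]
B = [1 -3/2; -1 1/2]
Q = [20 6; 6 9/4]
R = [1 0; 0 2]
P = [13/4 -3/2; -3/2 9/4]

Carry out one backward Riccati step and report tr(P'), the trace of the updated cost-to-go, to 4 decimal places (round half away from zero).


BᵀP = [4.7500 -3.7500; -5.6250 3.3750]
S = R + BᵀPB = [1 0; 0 2] + [8.5000 -9.0000; -9.0000 10.1250] = [9.5000 -9.0000; -9.0000 12.1250]
BᵀPA = [11.5000 -21.7500; -15.7500 23.6250]
K = S⁻¹·BᵀPA = [-0.0676 -1.4945; -1.3492 0.8391]
A−BK = [2.0439 -0.2468; 2.6069 0.0859]
AᵀP(A−BK) = [16.5283 -2.5969; -2.5969 3.9200]
P' = Q + AᵀP(A−BK) = [36.5283 3.4031; 3.4031 6.1700]
tr(P') = 42.6984

42.6984


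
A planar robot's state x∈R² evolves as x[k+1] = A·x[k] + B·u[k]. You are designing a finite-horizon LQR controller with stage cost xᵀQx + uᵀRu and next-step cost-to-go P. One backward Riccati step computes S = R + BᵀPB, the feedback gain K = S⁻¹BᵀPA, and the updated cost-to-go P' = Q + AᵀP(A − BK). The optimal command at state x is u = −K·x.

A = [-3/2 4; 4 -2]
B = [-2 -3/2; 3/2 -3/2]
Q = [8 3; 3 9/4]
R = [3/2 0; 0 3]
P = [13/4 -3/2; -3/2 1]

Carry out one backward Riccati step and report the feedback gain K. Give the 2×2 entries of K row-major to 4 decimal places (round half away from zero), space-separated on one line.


1.2537 -1.6440 -0.1814 -0.2614

BᵀP = [-8.7500 4.5000; -2.6250 0.7500]
S = R + BᵀPB = [3/2 0; 0 3] + [24.2500 6.3750; 6.3750 2.8125] = [25.7500 6.3750; 6.3750 5.8125]
BᵀPA = [31.1250 -44.0000; 6.9375 -12.0000]
K = S⁻¹·BᵀPA = [1.2537 -1.6440; -0.1814 -0.2614]
A−BK = [0.7352 0.3199; 1.8474 0.0739]
AᵀP(A−BK) = [3.5512 -3.0163; -3.0163 4.5262]
P' = Q + AᵀP(A−BK) = [11.5512 -0.0163; -0.0163 6.7762]
tr(P') = 18.3274


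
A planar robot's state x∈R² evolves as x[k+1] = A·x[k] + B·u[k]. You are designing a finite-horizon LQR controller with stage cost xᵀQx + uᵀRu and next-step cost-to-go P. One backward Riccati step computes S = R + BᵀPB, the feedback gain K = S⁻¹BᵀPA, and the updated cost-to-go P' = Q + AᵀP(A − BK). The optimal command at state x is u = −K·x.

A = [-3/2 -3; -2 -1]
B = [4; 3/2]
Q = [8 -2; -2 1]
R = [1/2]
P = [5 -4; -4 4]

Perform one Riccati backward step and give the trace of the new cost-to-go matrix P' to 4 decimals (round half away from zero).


12.5512

BᵀP = [14.0000 -10.0000]
S = R + BᵀPB = [1/2] + [41.0000] = [41.5000]
BᵀPA = [-1.0000 -32.0000]
K = S⁻¹·BᵀPA = [-0.0241 -0.7711]
A−BK = [-1.4036 0.0843; -1.9639 0.1566]
AᵀP(A−BK) = [3.2259 -0.2711; -0.2711 0.3253]
P' = Q + AᵀP(A−BK) = [11.2259 -2.2711; -2.2711 1.3253]
tr(P') = 12.5512


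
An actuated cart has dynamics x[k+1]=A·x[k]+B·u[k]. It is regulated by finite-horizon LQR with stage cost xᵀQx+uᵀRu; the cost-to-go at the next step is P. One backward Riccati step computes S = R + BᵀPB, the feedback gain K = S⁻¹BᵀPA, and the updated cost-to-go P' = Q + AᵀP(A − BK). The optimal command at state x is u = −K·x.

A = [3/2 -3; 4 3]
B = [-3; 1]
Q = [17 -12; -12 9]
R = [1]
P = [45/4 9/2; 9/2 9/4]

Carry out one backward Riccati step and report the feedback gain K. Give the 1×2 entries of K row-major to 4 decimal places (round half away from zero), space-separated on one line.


-1.1468 0.6968

BᵀP = [-29.2500 -11.2500]
S = R + BᵀPB = [1] + [76.5000] = [77.5000]
BᵀPA = [-88.8750 54.0000]
K = S⁻¹·BᵀPA = [-1.1468 0.6968]
A−BK = [-1.9403 -0.9097; 5.1468 2.3032]
AᵀP(A−BK) = [13.3929 4.5508; 4.5508 2.8742]
P' = Q + AᵀP(A−BK) = [30.3929 -7.4492; -7.4492 11.8742]
tr(P') = 42.2671


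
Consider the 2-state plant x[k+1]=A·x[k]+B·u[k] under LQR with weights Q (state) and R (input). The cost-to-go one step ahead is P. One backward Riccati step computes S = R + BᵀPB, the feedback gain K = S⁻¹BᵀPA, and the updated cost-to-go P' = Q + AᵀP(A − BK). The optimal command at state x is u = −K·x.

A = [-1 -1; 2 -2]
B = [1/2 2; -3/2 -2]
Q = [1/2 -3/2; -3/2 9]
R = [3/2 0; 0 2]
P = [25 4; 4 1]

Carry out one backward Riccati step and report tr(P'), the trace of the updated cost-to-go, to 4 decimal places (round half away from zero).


14.9671

BᵀP = [6.5000 0.5000; 42.0000 6.0000]
S = R + BᵀPB = [3/2 0; 0 2] + [2.5000 12.0000; 12.0000 72.0000] = [4.0000 12.0000; 12.0000 74.0000]
BᵀPA = [-5.5000 -7.5000; -30.0000 -54.0000]
K = S⁻¹·BᵀPA = [-0.3092 0.6118; -0.3553 -0.8289]
A−BK = [-0.1349 0.3520; 0.8257 -2.7401]
AᵀP(A−BK) = [0.6414 -0.5033; -0.5033 4.8257]
P' = Q + AᵀP(A−BK) = [1.1414 -2.0033; -2.0033 13.8257]
tr(P') = 14.9671


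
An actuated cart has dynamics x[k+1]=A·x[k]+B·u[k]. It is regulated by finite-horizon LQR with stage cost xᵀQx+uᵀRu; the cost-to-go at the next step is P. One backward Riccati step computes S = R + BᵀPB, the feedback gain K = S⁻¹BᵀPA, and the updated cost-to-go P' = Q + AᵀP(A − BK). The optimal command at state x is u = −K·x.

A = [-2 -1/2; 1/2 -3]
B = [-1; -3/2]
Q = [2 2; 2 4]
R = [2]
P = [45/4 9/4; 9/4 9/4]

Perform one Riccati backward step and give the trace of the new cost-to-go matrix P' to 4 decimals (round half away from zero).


25.6440

BᵀP = [-14.6250 -5.6250]
S = R + BᵀPB = [2] + [23.0625] = [25.0625]
BᵀPA = [26.4375 24.1875]
K = S⁻¹·BᵀPA = [1.0549 0.9651]
A−BK = [-0.9451 0.4651; 2.0823 -1.5524]
AᵀP(A−BK) = [13.1746 -4.7020; -4.7020 6.4695]
P' = Q + AᵀP(A−BK) = [15.1746 -2.7020; -2.7020 10.4695]
tr(P') = 25.6440


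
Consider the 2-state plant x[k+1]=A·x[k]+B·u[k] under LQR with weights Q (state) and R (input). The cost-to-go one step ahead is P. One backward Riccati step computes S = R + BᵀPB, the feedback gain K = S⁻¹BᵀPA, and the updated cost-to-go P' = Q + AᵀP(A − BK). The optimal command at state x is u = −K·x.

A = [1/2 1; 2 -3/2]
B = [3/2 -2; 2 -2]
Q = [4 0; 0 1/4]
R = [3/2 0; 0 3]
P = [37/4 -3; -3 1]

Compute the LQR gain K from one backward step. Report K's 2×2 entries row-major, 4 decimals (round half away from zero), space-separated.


BᵀP = [7.8750 -2.5000; -12.5000 4.0000]
S = R + BᵀPB = [3/2 0; 0 3] + [6.8125 -10.7500; -10.7500 17.0000] = [8.3125 -10.7500; -10.7500 20.0000]
BᵀPA = [-1.0625 11.6250; 1.7500 -18.5000]
K = S⁻¹·BᵀPA = [-0.0481 0.6634; 0.0617 -0.5684]
A−BK = [0.6954 -1.1319; 2.2195 -3.9636]
AᵀP(A−BK) = [0.1535 -0.4254; -0.4254 2.2722]
P' = Q + AᵀP(A−BK) = [4.1535 -0.4254; -0.4254 2.5222]
tr(P') = 6.6757

-0.0481 0.6634 0.0617 -0.5684


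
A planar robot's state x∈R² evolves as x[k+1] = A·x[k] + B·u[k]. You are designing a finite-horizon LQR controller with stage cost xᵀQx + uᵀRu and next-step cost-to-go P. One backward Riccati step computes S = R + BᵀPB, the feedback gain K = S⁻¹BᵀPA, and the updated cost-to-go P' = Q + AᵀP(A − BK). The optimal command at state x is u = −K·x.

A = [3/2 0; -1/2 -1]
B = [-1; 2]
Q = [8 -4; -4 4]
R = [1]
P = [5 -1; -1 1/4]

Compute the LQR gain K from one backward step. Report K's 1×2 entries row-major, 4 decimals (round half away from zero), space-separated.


-1.0227 -0.1364

BᵀP = [-7.0000 1.5000]
S = R + BᵀPB = [1] + [10.0000] = [11.0000]
BᵀPA = [-11.2500 -1.5000]
K = S⁻¹·BᵀPA = [-1.0227 -0.1364]
A−BK = [0.4773 -0.1364; 1.5455 -0.7273]
AᵀP(A−BK) = [1.3068 0.0909; 0.0909 0.0455]
P' = Q + AᵀP(A−BK) = [9.3068 -3.9091; -3.9091 4.0455]
tr(P') = 13.3523


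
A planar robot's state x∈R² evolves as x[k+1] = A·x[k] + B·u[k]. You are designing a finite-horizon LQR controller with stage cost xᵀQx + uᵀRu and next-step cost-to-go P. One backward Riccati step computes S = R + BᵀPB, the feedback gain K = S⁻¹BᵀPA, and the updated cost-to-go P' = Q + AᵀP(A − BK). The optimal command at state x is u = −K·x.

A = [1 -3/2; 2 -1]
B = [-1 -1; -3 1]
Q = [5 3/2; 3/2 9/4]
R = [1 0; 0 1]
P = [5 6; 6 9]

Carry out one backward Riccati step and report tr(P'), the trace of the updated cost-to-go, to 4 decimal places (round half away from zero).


BᵀP = [-23.0000 -33.0000; 1.0000 3.0000]
S = R + BᵀPB = [1 0; 0 1] + [122.0000 -10.0000; -10.0000 2.0000] = [123.0000 -10.0000; -10.0000 3.0000]
BᵀPA = [-89.0000 67.5000; 7.0000 -4.5000]
K = S⁻¹·BᵀPA = [-0.7323 0.5855; -0.1078 0.4517]
A−BK = [0.1599 -0.4628; -0.0892 0.3048]
AᵀP(A−BK) = [0.5762 -0.5520; -0.5520 0.7612]
P' = Q + AᵀP(A−BK) = [5.5762 0.9480; 0.9480 3.0112]
tr(P') = 8.5874

8.5874


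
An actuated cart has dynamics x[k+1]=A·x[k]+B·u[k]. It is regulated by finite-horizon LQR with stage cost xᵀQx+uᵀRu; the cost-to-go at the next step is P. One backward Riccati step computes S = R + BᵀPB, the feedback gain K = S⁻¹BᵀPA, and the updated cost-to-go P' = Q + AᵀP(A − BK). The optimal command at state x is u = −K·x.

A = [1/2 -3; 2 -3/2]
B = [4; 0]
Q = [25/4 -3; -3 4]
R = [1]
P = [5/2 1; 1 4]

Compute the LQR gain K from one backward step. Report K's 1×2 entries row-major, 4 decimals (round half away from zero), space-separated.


BᵀP = [10.0000 4.0000]
S = R + BᵀPB = [1] + [40.0000] = [41.0000]
BᵀPA = [13.0000 -36.0000]
K = S⁻¹·BᵀPA = [0.3171 -0.8780]
A−BK = [-0.7683 0.5122; 2.0000 -1.5000]
AᵀP(A−BK) = [14.5030 -11.0854; -11.0854 8.8902]
P' = Q + AᵀP(A−BK) = [20.7530 -14.0854; -14.0854 12.8902]
tr(P') = 33.6433

0.3171 -0.8780


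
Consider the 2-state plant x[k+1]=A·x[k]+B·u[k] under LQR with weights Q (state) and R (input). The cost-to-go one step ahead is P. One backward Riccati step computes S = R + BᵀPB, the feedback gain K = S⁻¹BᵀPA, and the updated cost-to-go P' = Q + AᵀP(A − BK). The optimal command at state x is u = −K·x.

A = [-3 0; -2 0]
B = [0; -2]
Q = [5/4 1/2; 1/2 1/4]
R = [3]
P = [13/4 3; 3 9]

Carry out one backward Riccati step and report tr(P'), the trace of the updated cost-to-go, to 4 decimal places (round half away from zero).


27.9808

BᵀP = [-6.0000 -18.0000]
S = R + BᵀPB = [3] + [36.0000] = [39.0000]
BᵀPA = [54.0000 0.0000]
K = S⁻¹·BᵀPA = [1.3846 0.0000]
A−BK = [-3.0000 0.0000; 0.7692 0.0000]
AᵀP(A−BK) = [26.4808 0.0000; 0.0000 0.0000]
P' = Q + AᵀP(A−BK) = [27.7308 0.5000; 0.5000 0.2500]
tr(P') = 27.9808


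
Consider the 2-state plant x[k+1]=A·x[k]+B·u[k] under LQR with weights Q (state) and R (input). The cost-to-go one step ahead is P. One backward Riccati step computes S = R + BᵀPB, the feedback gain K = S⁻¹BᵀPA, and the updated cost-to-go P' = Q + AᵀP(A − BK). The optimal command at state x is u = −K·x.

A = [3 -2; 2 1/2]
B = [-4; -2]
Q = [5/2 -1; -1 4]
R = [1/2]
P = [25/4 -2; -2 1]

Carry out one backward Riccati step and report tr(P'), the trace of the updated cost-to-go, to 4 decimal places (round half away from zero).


8.1931

BᵀP = [-21.0000 6.0000]
S = R + BᵀPB = [1/2] + [72.0000] = [72.5000]
BᵀPA = [-51.0000 45.0000]
K = S⁻¹·BᵀPA = [-0.7034 0.6207]
A−BK = [0.1862 0.4828; 0.5931 1.7414]
AᵀP(A−BK) = [0.3741 0.1552; 0.1552 1.3190]
P' = Q + AᵀP(A−BK) = [2.8741 -0.8448; -0.8448 5.3190]
tr(P') = 8.1931


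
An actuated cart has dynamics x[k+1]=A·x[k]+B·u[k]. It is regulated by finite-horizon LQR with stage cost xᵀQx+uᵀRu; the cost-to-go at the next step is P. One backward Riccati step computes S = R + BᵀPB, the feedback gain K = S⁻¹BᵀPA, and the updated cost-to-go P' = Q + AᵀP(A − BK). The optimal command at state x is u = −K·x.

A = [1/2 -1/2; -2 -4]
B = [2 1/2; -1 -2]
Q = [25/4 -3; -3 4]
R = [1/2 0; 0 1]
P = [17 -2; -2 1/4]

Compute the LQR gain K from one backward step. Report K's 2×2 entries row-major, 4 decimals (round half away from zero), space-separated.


0.3138 -0.0429 0.0910 0.0866

BᵀP = [36.0000 -4.2500; 12.5000 -1.5000]
S = R + BᵀPB = [1/2 0; 0 1] + [76.2500 26.5000; 26.5000 9.2500] = [76.7500 26.5000; 26.5000 10.2500]
BᵀPA = [26.5000 -1.0000; 9.2500 -0.2500]
K = S⁻¹·BᵀPA = [0.3138 -0.0429; 0.0910 0.0866]
A−BK = [-0.1732 -0.4574; -1.5041 -3.8697]
AᵀP(A−BK) = [0.0910 0.0866; 0.0866 0.2287]
P' = Q + AᵀP(A−BK) = [6.3410 -2.9134; -2.9134 4.2287]
tr(P') = 10.5698


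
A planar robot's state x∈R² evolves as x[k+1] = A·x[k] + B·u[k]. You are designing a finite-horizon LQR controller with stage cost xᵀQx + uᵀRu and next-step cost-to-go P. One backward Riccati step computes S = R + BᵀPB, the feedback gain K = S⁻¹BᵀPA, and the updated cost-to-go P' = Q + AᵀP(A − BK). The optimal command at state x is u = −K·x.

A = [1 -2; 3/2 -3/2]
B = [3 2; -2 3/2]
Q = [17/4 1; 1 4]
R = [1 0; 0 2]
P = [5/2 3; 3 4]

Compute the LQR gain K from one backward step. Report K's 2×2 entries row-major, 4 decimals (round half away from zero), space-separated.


BᵀP = [1.5000 1.0000; 9.5000 12.0000]
S = R + BᵀPB = [1 0; 0 2] + [2.5000 4.5000; 4.5000 37.0000] = [3.5000 4.5000; 4.5000 39.0000]
BᵀPA = [3.0000 -4.5000; 27.5000 -37.0000]
K = S⁻¹·BᵀPA = [-0.0581 -0.0774; 0.7118 -0.9398]
A−BK = [-0.2495 0.1118; 0.3161 -0.2452]
AᵀP(A−BK) = [1.0989 -1.4237; -1.4237 1.8796]
P' = Q + AᵀP(A−BK) = [5.3489 -0.4237; -0.4237 5.8796]
tr(P') = 11.2285

-0.0581 -0.0774 0.7118 -0.9398


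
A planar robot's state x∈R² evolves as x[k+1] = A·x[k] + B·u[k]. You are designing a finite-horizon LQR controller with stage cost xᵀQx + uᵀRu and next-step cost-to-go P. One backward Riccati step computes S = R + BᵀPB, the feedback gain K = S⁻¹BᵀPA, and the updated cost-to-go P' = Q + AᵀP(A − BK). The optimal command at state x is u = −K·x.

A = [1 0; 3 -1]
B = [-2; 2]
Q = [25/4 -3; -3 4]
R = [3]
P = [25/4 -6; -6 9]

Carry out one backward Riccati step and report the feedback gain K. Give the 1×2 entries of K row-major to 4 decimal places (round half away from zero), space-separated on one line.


BᵀP = [-24.5000 30.0000]
S = R + BᵀPB = [3] + [109.0000] = [112.0000]
BᵀPA = [65.5000 -30.0000]
K = S⁻¹·BᵀPA = [0.5848 -0.2679]
A−BK = [2.1696 -0.5357; 1.8304 -0.4643]
AᵀP(A−BK) = [12.9442 -3.4554; -3.4554 0.9643]
P' = Q + AᵀP(A−BK) = [19.1942 -6.4554; -6.4554 4.9643]
tr(P') = 24.1585

0.5848 -0.2679


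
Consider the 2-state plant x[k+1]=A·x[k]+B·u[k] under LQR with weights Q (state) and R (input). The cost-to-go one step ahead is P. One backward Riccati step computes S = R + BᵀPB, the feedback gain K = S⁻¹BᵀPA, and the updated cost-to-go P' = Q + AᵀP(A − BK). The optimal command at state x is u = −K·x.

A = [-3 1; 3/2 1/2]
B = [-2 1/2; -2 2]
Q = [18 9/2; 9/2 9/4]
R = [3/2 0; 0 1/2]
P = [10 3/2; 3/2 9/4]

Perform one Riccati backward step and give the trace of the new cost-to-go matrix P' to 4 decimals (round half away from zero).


BᵀP = [-23.0000 -7.5000; 8.0000 5.2500]
S = R + BᵀPB = [3/2 0; 0 1/2] + [61.0000 -26.5000; -26.5000 14.5000] = [62.5000 -26.5000; -26.5000 15.0000]
BᵀPA = [57.7500 -26.7500; -16.1250 10.6250]
K = S⁻¹·BᵀPA = [1.8658 -0.5088; 2.2213 -0.1905]
A−BK = [-0.3790 0.0777; 0.7891 -0.1366]
AᵀP(A−BK) = [9.6292 -2.0028; -2.0028 0.4769]
P' = Q + AᵀP(A−BK) = [27.6292 2.4972; 2.4972 2.7269]
tr(P') = 30.3561

30.3561


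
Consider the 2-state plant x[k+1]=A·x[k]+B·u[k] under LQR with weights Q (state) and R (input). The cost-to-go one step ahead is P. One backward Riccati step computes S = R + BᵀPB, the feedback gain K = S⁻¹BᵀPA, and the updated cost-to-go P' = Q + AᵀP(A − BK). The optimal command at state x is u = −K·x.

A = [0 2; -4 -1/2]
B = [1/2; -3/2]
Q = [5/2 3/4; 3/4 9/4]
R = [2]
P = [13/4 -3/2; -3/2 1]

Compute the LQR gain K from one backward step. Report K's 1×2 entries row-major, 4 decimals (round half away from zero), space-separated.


1.2308 1.2137

BᵀP = [3.8750 -2.2500]
S = R + BᵀPB = [2] + [5.3125] = [7.3125]
BᵀPA = [9.0000 8.8750]
K = S⁻¹·BᵀPA = [1.2308 1.2137]
A−BK = [-0.6154 1.3932; -2.1538 1.3205]
AᵀP(A−BK) = [4.9231 3.0769; 3.0769 5.4786]
P' = Q + AᵀP(A−BK) = [7.4231 3.8269; 3.8269 7.7286]
tr(P') = 15.1517


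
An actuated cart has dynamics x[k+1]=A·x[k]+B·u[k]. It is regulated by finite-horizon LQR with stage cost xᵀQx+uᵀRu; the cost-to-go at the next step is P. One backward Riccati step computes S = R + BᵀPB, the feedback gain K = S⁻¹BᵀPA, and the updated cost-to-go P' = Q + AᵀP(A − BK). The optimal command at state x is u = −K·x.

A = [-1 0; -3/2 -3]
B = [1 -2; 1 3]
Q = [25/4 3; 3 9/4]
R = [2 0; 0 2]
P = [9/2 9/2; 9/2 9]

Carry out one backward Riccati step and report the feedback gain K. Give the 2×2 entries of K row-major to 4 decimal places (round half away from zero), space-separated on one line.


BᵀP = [9.0000 13.5000; 4.5000 18.0000]
S = R + BᵀPB = [2 0; 0 2] + [22.5000 22.5000; 22.5000 45.0000] = [24.5000 22.5000; 22.5000 47.0000]
BᵀPA = [-29.2500 -40.5000; -31.5000 -54.0000]
K = S⁻¹·BᵀPA = [-1.0322 -1.0670; -0.1761 -0.6381]
A−BK = [-0.3200 -0.2092; 0.0604 -0.0186]
AᵀP(A−BK) = [2.5124 2.6885; 2.6885 3.3266]
P' = Q + AᵀP(A−BK) = [8.7624 5.6885; 5.6885 5.5766]
tr(P') = 14.3390

-1.0322 -1.0670 -0.1761 -0.6381


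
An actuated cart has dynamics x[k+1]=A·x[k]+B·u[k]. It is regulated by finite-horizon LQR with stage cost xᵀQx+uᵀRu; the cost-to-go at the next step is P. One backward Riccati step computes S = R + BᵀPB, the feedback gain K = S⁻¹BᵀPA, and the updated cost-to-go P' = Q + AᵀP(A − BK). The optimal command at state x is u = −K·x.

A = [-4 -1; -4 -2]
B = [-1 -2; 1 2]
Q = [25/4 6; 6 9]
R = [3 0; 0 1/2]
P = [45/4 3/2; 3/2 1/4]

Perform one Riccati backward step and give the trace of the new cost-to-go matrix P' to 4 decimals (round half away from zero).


23.4974

BᵀP = [-9.7500 -1.2500; -19.5000 -2.5000]
S = R + BᵀPB = [3 0; 0 1/2] + [8.5000 17.0000; 17.0000 34.0000] = [11.5000 17.0000; 17.0000 34.5000]
BᵀPA = [44.0000 12.2500; 88.0000 24.5000]
K = S⁻¹·BᵀPA = [0.2042 0.0568; 2.4501 0.6821]
A−BK = [1.1044 0.4211; -9.1044 -3.4211]
AᵀP(A−BK) = [7.4060 2.4710; 2.4710 0.8414]
P' = Q + AᵀP(A−BK) = [13.6560 8.4710; 8.4710 9.8414]
tr(P') = 23.4974


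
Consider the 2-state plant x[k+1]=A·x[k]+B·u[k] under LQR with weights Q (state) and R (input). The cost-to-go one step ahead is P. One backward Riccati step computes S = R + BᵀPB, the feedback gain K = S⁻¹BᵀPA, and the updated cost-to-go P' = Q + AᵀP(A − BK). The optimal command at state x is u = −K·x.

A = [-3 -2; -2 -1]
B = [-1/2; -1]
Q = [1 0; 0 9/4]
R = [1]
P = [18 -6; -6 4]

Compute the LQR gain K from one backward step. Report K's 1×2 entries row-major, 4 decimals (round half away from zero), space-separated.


3.1429 2.0000

BᵀP = [-3.0000 -1.0000]
S = R + BᵀPB = [1] + [2.5000] = [3.5000]
BᵀPA = [11.0000 7.0000]
K = S⁻¹·BᵀPA = [3.1429 2.0000]
A−BK = [-1.4286 -1.0000; 1.1429 1.0000]
AᵀP(A−BK) = [71.4286 52.0000; 52.0000 38.0000]
P' = Q + AᵀP(A−BK) = [72.4286 52.0000; 52.0000 40.2500]
tr(P') = 112.6786


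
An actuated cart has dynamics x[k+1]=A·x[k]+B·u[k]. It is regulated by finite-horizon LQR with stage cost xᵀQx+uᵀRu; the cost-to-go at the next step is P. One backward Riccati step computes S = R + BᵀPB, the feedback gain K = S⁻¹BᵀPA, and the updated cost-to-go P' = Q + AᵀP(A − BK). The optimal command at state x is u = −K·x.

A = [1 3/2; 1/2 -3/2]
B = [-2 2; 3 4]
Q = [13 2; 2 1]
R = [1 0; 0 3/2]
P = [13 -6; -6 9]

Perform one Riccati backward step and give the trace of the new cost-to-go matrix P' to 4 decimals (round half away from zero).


BᵀP = [-44.0000 39.0000; 2.0000 24.0000]
S = R + BᵀPB = [1 0; 0 3/2] + [205.0000 68.0000; 68.0000 100.0000] = [206.0000 68.0000; 68.0000 101.5000]
BᵀPA = [-24.5000 -124.5000; 14.0000 -33.0000]
K = S⁻¹·BᵀPA = [-0.2112 -0.6382; 0.2794 0.1024]
A−BK = [0.0189 0.0188; 0.0159 0.0048]
AᵀP(A−BK) = [0.1650 0.1806; 0.1806 0.4267]
P' = Q + AᵀP(A−BK) = [13.1650 2.1806; 2.1806 1.4267]
tr(P') = 14.5917

14.5917


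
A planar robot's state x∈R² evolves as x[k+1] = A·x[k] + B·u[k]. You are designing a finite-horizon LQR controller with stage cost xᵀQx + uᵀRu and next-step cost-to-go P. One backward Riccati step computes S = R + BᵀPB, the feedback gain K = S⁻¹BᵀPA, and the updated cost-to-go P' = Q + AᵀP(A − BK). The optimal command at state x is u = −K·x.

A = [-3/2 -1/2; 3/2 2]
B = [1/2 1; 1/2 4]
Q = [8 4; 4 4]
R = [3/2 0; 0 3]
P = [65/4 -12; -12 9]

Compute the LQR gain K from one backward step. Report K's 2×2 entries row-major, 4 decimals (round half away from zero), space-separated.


BᵀP = [2.1250 -1.5000; -31.7500 24.0000]
S = R + BᵀPB = [3/2 0; 0 3] + [0.3125 -3.8750; -3.8750 64.2500] = [1.8125 -3.8750; -3.8750 67.2500]
BᵀPA = [-5.4375 -4.0625; 83.6250 63.8750]
K = S⁻¹·BᵀPA = [-0.3895 -0.2404; 1.2211 0.9360]
A−BK = [-2.5263 -1.3158; -3.1895 -1.6237]
AᵀP(A−BK) = [6.5842 4.6105; 4.6105 3.3013]
P' = Q + AᵀP(A−BK) = [14.5842 8.6105; 8.6105 7.3013]
tr(P') = 21.8855

-0.3895 -0.2404 1.2211 0.9360


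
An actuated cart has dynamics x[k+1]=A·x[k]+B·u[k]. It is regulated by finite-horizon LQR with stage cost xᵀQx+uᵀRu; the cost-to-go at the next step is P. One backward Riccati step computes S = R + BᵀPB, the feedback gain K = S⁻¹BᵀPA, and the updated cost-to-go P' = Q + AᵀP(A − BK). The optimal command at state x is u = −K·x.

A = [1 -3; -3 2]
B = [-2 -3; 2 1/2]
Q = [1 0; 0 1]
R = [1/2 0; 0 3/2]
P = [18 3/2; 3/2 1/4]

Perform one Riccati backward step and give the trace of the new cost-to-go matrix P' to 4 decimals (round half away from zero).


3.2705

BᵀP = [-33.0000 -2.5000; -53.2500 -4.3750]
S = R + BᵀPB = [1/2 0; 0 3/2] + [61.0000 97.7500; 97.7500 157.5625] = [61.5000 97.7500; 97.7500 159.0625]
BᵀPA = [-25.5000 94.0000; -40.1250 151.0000]
K = S⁻¹·BᵀPA = [-0.5890 0.8431; 0.1097 0.4312]
A−BK = [0.1511 -0.0202; -1.8768 0.0982]
AᵀP(A−BK) = [0.6323 -0.1992; -0.1992 0.6381]
P' = Q + AᵀP(A−BK) = [1.6323 -0.1992; -0.1992 1.6381]
tr(P') = 3.2705


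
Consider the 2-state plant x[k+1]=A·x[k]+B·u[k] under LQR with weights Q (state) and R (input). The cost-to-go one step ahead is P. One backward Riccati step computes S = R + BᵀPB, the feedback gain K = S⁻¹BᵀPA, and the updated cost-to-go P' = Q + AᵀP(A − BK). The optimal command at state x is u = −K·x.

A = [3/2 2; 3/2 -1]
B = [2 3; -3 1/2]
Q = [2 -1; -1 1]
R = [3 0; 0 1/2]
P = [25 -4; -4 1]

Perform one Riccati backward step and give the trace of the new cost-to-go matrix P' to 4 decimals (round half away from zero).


BᵀP = [62.0000 -11.0000; 73.0000 -11.5000]
S = R + BᵀPB = [3 0; 0 1/2] + [157.0000 180.5000; 180.5000 213.2500] = [160.0000 180.5000; 180.5000 213.7500]
BᵀPA = [76.5000 135.0000; 92.2500 157.5000]
K = S⁻¹·BᵀPA = [-0.1848 0.2639; 0.5876 0.5140]
A−BK = [0.1067 -0.0698; 0.6520 -0.4652]
AᵀP(A−BK) = [0.4282 -0.1042; -0.1042 0.4195]
P' = Q + AᵀP(A−BK) = [2.4282 -1.1042; -1.1042 1.4195]
tr(P') = 3.8477

3.8477


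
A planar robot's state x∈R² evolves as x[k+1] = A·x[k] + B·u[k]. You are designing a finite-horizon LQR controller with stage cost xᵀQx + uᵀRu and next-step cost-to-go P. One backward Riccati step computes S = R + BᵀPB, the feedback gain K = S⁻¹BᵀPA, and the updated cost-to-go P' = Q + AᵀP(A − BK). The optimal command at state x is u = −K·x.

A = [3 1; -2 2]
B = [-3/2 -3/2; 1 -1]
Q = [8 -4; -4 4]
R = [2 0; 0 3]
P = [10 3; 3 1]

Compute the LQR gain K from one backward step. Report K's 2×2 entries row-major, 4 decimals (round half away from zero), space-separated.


BᵀP = [-12.0000 -3.5000; -18.0000 -5.5000]
S = R + BᵀPB = [2 0; 0 3] + [14.5000 21.5000; 21.5000 32.5000] = [16.5000 21.5000; 21.5000 35.5000]
BᵀPA = [-29.0000 -19.0000; -43.0000 -29.0000]
K = S⁻¹·BᵀPA = [-0.8502 -0.4130; -0.6964 -0.5668]
A−BK = [0.6802 -0.4696; -1.8462 1.8462]
AᵀP(A−BK) = [3.4008 1.6518; 1.6518 1.7166]
P' = Q + AᵀP(A−BK) = [11.4008 -2.3482; -2.3482 5.7166]
tr(P') = 17.1174

-0.8502 -0.4130 -0.6964 -0.5668


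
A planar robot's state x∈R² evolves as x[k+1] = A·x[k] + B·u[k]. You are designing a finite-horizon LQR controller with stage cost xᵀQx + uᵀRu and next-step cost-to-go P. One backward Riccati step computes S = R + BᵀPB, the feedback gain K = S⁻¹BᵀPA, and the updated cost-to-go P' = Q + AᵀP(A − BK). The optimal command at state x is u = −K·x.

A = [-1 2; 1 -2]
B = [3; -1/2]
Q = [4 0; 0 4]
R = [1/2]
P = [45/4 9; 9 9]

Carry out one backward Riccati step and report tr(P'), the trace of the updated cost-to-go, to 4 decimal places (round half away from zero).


16.2914

BᵀP = [29.2500 22.5000]
S = R + BᵀPB = [1/2] + [76.5000] = [77.0000]
BᵀPA = [-6.7500 13.5000]
K = S⁻¹·BᵀPA = [-0.0877 0.1753]
A−BK = [-0.7370 1.4740; 0.9562 -1.9123]
AᵀP(A−BK) = [1.6583 -3.3166; -3.3166 6.6331]
P' = Q + AᵀP(A−BK) = [5.6583 -3.3166; -3.3166 10.6331]
tr(P') = 16.2914


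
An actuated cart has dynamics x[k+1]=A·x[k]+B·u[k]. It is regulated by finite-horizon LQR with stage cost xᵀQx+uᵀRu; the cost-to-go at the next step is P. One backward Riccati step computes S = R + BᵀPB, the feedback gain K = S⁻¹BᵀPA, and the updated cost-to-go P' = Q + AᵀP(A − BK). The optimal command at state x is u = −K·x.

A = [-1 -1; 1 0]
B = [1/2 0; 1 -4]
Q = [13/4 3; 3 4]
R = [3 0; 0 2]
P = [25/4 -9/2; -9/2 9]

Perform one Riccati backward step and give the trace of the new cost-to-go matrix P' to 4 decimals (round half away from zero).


13.7688

BᵀP = [-1.3750 6.7500; 18.0000 -36.0000]
S = R + BᵀPB = [3 0; 0 2] + [6.0625 -27.0000; -27.0000 144.0000] = [9.0625 -27.0000; -27.0000 146.0000]
BᵀPA = [8.1250 1.3750; -54.0000 -18.0000]
K = S⁻¹·BᵀPA = [-0.4574 -0.4801; -0.4544 -0.2121]
A−BK = [-0.7713 -0.7599; -0.3604 -0.3682]
AᵀP(A−BK) = [3.4260 3.1988; 3.1988 3.0928]
P' = Q + AᵀP(A−BK) = [6.6760 6.1988; 6.1988 7.0928]
tr(P') = 13.7688


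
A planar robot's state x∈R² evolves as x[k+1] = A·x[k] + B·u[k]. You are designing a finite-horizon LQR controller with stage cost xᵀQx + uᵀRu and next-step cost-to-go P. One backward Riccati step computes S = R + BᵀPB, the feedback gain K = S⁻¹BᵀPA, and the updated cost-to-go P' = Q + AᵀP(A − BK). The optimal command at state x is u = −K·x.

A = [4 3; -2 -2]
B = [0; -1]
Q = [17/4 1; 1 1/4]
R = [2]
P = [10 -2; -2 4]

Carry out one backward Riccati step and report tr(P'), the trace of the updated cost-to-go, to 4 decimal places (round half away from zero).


BᵀP = [2.0000 -4.0000]
S = R + BᵀPB = [2] + [4.0000] = [6.0000]
BᵀPA = [16.0000 14.0000]
K = S⁻¹·BᵀPA = [2.6667 2.3333]
A−BK = [4.0000 3.0000; 0.6667 0.3333]
AᵀP(A−BK) = [165.3333 126.6667; 126.6667 97.3333]
P' = Q + AᵀP(A−BK) = [169.5833 127.6667; 127.6667 97.5833]
tr(P') = 267.1667

267.1667


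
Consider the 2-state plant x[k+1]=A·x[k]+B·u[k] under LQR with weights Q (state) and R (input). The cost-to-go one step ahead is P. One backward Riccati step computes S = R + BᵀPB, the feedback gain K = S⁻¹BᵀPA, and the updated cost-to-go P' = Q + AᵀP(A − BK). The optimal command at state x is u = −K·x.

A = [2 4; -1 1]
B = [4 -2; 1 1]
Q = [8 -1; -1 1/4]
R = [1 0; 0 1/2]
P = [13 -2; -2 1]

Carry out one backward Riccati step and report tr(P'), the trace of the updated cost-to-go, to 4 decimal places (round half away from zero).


BᵀP = [50.0000 -7.0000; -28.0000 5.0000]
S = R + BᵀPB = [1 0; 0 1/2] + [193.0000 -107.0000; -107.0000 61.0000] = [194.0000 -107.0000; -107.0000 61.5000]
BᵀPA = [107.0000 193.0000; -61.0000 -107.0000]
K = S⁻¹·BᵀPA = [0.1110 0.8724; -0.7988 -0.2220]
A−BK = [-0.0415 0.0664; -0.3122 0.3496]
AᵀP(A−BK) = [0.3994 0.1110; 0.1110 0.8724]
P' = Q + AᵀP(A−BK) = [8.3994 -0.8890; -0.8890 1.1224]
tr(P') = 9.5218

9.5218


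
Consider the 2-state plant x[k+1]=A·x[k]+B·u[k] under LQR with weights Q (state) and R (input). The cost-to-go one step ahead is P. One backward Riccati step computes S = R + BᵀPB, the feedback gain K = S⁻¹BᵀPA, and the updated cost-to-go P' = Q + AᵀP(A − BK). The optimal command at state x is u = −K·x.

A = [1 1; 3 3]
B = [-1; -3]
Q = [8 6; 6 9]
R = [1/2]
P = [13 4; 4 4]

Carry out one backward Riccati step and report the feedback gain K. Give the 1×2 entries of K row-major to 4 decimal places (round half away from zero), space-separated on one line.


-0.9932 -0.9932

BᵀP = [-25.0000 -16.0000]
S = R + BᵀPB = [1/2] + [73.0000] = [73.5000]
BᵀPA = [-73.0000 -73.0000]
K = S⁻¹·BᵀPA = [-0.9932 -0.9932]
A−BK = [0.0068 0.0068; 0.0204 0.0204]
AᵀP(A−BK) = [0.4966 0.4966; 0.4966 0.4966]
P' = Q + AᵀP(A−BK) = [8.4966 6.4966; 6.4966 9.4966]
tr(P') = 17.9932
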